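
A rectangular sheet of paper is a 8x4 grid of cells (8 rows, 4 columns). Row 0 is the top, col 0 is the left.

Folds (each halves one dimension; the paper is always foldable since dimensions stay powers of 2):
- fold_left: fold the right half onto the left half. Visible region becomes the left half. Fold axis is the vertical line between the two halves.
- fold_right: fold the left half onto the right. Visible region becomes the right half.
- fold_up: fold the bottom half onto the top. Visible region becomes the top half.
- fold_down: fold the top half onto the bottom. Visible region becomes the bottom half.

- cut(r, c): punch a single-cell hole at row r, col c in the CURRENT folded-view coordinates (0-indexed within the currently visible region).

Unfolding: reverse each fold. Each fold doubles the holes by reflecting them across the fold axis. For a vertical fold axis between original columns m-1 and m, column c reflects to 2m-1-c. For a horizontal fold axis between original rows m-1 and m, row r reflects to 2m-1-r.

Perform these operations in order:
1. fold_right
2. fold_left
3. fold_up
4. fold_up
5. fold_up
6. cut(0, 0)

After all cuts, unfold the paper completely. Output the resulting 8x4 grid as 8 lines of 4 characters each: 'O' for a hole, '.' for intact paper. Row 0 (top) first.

Op 1 fold_right: fold axis v@2; visible region now rows[0,8) x cols[2,4) = 8x2
Op 2 fold_left: fold axis v@3; visible region now rows[0,8) x cols[2,3) = 8x1
Op 3 fold_up: fold axis h@4; visible region now rows[0,4) x cols[2,3) = 4x1
Op 4 fold_up: fold axis h@2; visible region now rows[0,2) x cols[2,3) = 2x1
Op 5 fold_up: fold axis h@1; visible region now rows[0,1) x cols[2,3) = 1x1
Op 6 cut(0, 0): punch at orig (0,2); cuts so far [(0, 2)]; region rows[0,1) x cols[2,3) = 1x1
Unfold 1 (reflect across h@1): 2 holes -> [(0, 2), (1, 2)]
Unfold 2 (reflect across h@2): 4 holes -> [(0, 2), (1, 2), (2, 2), (3, 2)]
Unfold 3 (reflect across h@4): 8 holes -> [(0, 2), (1, 2), (2, 2), (3, 2), (4, 2), (5, 2), (6, 2), (7, 2)]
Unfold 4 (reflect across v@3): 16 holes -> [(0, 2), (0, 3), (1, 2), (1, 3), (2, 2), (2, 3), (3, 2), (3, 3), (4, 2), (4, 3), (5, 2), (5, 3), (6, 2), (6, 3), (7, 2), (7, 3)]
Unfold 5 (reflect across v@2): 32 holes -> [(0, 0), (0, 1), (0, 2), (0, 3), (1, 0), (1, 1), (1, 2), (1, 3), (2, 0), (2, 1), (2, 2), (2, 3), (3, 0), (3, 1), (3, 2), (3, 3), (4, 0), (4, 1), (4, 2), (4, 3), (5, 0), (5, 1), (5, 2), (5, 3), (6, 0), (6, 1), (6, 2), (6, 3), (7, 0), (7, 1), (7, 2), (7, 3)]

Answer: OOOO
OOOO
OOOO
OOOO
OOOO
OOOO
OOOO
OOOO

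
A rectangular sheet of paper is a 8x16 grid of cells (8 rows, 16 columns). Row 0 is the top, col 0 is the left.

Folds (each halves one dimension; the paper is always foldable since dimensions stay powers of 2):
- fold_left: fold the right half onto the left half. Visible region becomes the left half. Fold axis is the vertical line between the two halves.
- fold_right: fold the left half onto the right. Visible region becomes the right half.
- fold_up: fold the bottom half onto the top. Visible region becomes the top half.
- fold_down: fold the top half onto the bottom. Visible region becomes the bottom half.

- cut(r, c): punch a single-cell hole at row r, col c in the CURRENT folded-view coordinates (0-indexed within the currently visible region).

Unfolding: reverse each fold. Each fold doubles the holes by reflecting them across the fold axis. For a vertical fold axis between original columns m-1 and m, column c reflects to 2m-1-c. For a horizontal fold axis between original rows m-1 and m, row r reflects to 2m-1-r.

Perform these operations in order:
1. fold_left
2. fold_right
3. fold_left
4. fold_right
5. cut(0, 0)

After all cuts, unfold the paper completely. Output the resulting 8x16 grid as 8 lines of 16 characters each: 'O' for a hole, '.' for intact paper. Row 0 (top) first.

Answer: OOOOOOOOOOOOOOOO
................
................
................
................
................
................
................

Derivation:
Op 1 fold_left: fold axis v@8; visible region now rows[0,8) x cols[0,8) = 8x8
Op 2 fold_right: fold axis v@4; visible region now rows[0,8) x cols[4,8) = 8x4
Op 3 fold_left: fold axis v@6; visible region now rows[0,8) x cols[4,6) = 8x2
Op 4 fold_right: fold axis v@5; visible region now rows[0,8) x cols[5,6) = 8x1
Op 5 cut(0, 0): punch at orig (0,5); cuts so far [(0, 5)]; region rows[0,8) x cols[5,6) = 8x1
Unfold 1 (reflect across v@5): 2 holes -> [(0, 4), (0, 5)]
Unfold 2 (reflect across v@6): 4 holes -> [(0, 4), (0, 5), (0, 6), (0, 7)]
Unfold 3 (reflect across v@4): 8 holes -> [(0, 0), (0, 1), (0, 2), (0, 3), (0, 4), (0, 5), (0, 6), (0, 7)]
Unfold 4 (reflect across v@8): 16 holes -> [(0, 0), (0, 1), (0, 2), (0, 3), (0, 4), (0, 5), (0, 6), (0, 7), (0, 8), (0, 9), (0, 10), (0, 11), (0, 12), (0, 13), (0, 14), (0, 15)]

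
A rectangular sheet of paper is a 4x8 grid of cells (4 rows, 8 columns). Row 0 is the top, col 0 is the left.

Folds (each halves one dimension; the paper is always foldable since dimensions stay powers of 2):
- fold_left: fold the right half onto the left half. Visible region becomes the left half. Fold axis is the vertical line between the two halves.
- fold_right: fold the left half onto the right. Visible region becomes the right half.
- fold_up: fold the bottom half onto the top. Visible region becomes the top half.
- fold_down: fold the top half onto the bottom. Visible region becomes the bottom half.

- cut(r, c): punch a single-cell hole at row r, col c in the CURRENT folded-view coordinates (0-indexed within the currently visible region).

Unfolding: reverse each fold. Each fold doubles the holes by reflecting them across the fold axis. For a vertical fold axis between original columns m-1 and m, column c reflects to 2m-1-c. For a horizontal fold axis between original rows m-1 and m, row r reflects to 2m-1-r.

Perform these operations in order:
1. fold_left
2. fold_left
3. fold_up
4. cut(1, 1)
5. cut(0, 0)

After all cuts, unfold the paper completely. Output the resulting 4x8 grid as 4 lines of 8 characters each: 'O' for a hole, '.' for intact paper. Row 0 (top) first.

Answer: O..OO..O
.OO..OO.
.OO..OO.
O..OO..O

Derivation:
Op 1 fold_left: fold axis v@4; visible region now rows[0,4) x cols[0,4) = 4x4
Op 2 fold_left: fold axis v@2; visible region now rows[0,4) x cols[0,2) = 4x2
Op 3 fold_up: fold axis h@2; visible region now rows[0,2) x cols[0,2) = 2x2
Op 4 cut(1, 1): punch at orig (1,1); cuts so far [(1, 1)]; region rows[0,2) x cols[0,2) = 2x2
Op 5 cut(0, 0): punch at orig (0,0); cuts so far [(0, 0), (1, 1)]; region rows[0,2) x cols[0,2) = 2x2
Unfold 1 (reflect across h@2): 4 holes -> [(0, 0), (1, 1), (2, 1), (3, 0)]
Unfold 2 (reflect across v@2): 8 holes -> [(0, 0), (0, 3), (1, 1), (1, 2), (2, 1), (2, 2), (3, 0), (3, 3)]
Unfold 3 (reflect across v@4): 16 holes -> [(0, 0), (0, 3), (0, 4), (0, 7), (1, 1), (1, 2), (1, 5), (1, 6), (2, 1), (2, 2), (2, 5), (2, 6), (3, 0), (3, 3), (3, 4), (3, 7)]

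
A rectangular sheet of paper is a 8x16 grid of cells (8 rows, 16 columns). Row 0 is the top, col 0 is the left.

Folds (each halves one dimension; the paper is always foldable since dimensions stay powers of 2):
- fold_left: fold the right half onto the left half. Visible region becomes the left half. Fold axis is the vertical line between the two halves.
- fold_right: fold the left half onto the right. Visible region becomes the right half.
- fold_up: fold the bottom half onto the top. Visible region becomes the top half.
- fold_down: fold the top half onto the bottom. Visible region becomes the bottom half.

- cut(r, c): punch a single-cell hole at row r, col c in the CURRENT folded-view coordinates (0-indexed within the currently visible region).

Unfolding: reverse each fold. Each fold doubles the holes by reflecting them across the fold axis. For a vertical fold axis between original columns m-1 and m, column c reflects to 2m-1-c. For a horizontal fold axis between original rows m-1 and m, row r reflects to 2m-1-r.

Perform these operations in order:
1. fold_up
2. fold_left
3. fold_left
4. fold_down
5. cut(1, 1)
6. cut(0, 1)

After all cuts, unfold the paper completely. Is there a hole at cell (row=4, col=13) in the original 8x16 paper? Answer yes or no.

Answer: no

Derivation:
Op 1 fold_up: fold axis h@4; visible region now rows[0,4) x cols[0,16) = 4x16
Op 2 fold_left: fold axis v@8; visible region now rows[0,4) x cols[0,8) = 4x8
Op 3 fold_left: fold axis v@4; visible region now rows[0,4) x cols[0,4) = 4x4
Op 4 fold_down: fold axis h@2; visible region now rows[2,4) x cols[0,4) = 2x4
Op 5 cut(1, 1): punch at orig (3,1); cuts so far [(3, 1)]; region rows[2,4) x cols[0,4) = 2x4
Op 6 cut(0, 1): punch at orig (2,1); cuts so far [(2, 1), (3, 1)]; region rows[2,4) x cols[0,4) = 2x4
Unfold 1 (reflect across h@2): 4 holes -> [(0, 1), (1, 1), (2, 1), (3, 1)]
Unfold 2 (reflect across v@4): 8 holes -> [(0, 1), (0, 6), (1, 1), (1, 6), (2, 1), (2, 6), (3, 1), (3, 6)]
Unfold 3 (reflect across v@8): 16 holes -> [(0, 1), (0, 6), (0, 9), (0, 14), (1, 1), (1, 6), (1, 9), (1, 14), (2, 1), (2, 6), (2, 9), (2, 14), (3, 1), (3, 6), (3, 9), (3, 14)]
Unfold 4 (reflect across h@4): 32 holes -> [(0, 1), (0, 6), (0, 9), (0, 14), (1, 1), (1, 6), (1, 9), (1, 14), (2, 1), (2, 6), (2, 9), (2, 14), (3, 1), (3, 6), (3, 9), (3, 14), (4, 1), (4, 6), (4, 9), (4, 14), (5, 1), (5, 6), (5, 9), (5, 14), (6, 1), (6, 6), (6, 9), (6, 14), (7, 1), (7, 6), (7, 9), (7, 14)]
Holes: [(0, 1), (0, 6), (0, 9), (0, 14), (1, 1), (1, 6), (1, 9), (1, 14), (2, 1), (2, 6), (2, 9), (2, 14), (3, 1), (3, 6), (3, 9), (3, 14), (4, 1), (4, 6), (4, 9), (4, 14), (5, 1), (5, 6), (5, 9), (5, 14), (6, 1), (6, 6), (6, 9), (6, 14), (7, 1), (7, 6), (7, 9), (7, 14)]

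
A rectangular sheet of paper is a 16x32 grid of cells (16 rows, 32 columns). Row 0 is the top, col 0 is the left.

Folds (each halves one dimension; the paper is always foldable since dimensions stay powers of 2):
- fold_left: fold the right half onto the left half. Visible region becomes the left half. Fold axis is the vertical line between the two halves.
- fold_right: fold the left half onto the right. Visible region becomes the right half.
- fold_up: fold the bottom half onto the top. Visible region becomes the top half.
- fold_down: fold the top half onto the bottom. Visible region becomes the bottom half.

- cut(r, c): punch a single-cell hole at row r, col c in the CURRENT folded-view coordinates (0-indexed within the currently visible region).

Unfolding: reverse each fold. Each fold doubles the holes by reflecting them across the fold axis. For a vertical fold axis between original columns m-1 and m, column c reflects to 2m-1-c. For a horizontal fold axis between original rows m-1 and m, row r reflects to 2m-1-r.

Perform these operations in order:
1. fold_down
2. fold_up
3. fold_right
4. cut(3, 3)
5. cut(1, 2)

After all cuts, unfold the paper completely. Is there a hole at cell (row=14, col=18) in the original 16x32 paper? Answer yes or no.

Answer: yes

Derivation:
Op 1 fold_down: fold axis h@8; visible region now rows[8,16) x cols[0,32) = 8x32
Op 2 fold_up: fold axis h@12; visible region now rows[8,12) x cols[0,32) = 4x32
Op 3 fold_right: fold axis v@16; visible region now rows[8,12) x cols[16,32) = 4x16
Op 4 cut(3, 3): punch at orig (11,19); cuts so far [(11, 19)]; region rows[8,12) x cols[16,32) = 4x16
Op 5 cut(1, 2): punch at orig (9,18); cuts so far [(9, 18), (11, 19)]; region rows[8,12) x cols[16,32) = 4x16
Unfold 1 (reflect across v@16): 4 holes -> [(9, 13), (9, 18), (11, 12), (11, 19)]
Unfold 2 (reflect across h@12): 8 holes -> [(9, 13), (9, 18), (11, 12), (11, 19), (12, 12), (12, 19), (14, 13), (14, 18)]
Unfold 3 (reflect across h@8): 16 holes -> [(1, 13), (1, 18), (3, 12), (3, 19), (4, 12), (4, 19), (6, 13), (6, 18), (9, 13), (9, 18), (11, 12), (11, 19), (12, 12), (12, 19), (14, 13), (14, 18)]
Holes: [(1, 13), (1, 18), (3, 12), (3, 19), (4, 12), (4, 19), (6, 13), (6, 18), (9, 13), (9, 18), (11, 12), (11, 19), (12, 12), (12, 19), (14, 13), (14, 18)]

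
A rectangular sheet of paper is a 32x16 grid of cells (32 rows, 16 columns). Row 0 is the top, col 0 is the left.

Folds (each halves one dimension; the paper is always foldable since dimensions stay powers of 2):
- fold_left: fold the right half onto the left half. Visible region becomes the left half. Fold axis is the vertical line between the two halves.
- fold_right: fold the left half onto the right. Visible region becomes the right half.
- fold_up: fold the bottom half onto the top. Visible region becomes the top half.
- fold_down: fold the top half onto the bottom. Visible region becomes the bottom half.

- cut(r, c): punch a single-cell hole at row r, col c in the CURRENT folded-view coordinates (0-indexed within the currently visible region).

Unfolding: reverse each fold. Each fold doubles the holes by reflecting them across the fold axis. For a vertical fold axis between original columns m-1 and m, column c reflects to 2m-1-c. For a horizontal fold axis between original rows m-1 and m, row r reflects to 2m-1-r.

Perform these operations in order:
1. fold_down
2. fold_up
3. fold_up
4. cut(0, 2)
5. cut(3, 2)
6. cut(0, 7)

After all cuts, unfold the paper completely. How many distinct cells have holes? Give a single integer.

Op 1 fold_down: fold axis h@16; visible region now rows[16,32) x cols[0,16) = 16x16
Op 2 fold_up: fold axis h@24; visible region now rows[16,24) x cols[0,16) = 8x16
Op 3 fold_up: fold axis h@20; visible region now rows[16,20) x cols[0,16) = 4x16
Op 4 cut(0, 2): punch at orig (16,2); cuts so far [(16, 2)]; region rows[16,20) x cols[0,16) = 4x16
Op 5 cut(3, 2): punch at orig (19,2); cuts so far [(16, 2), (19, 2)]; region rows[16,20) x cols[0,16) = 4x16
Op 6 cut(0, 7): punch at orig (16,7); cuts so far [(16, 2), (16, 7), (19, 2)]; region rows[16,20) x cols[0,16) = 4x16
Unfold 1 (reflect across h@20): 6 holes -> [(16, 2), (16, 7), (19, 2), (20, 2), (23, 2), (23, 7)]
Unfold 2 (reflect across h@24): 12 holes -> [(16, 2), (16, 7), (19, 2), (20, 2), (23, 2), (23, 7), (24, 2), (24, 7), (27, 2), (28, 2), (31, 2), (31, 7)]
Unfold 3 (reflect across h@16): 24 holes -> [(0, 2), (0, 7), (3, 2), (4, 2), (7, 2), (7, 7), (8, 2), (8, 7), (11, 2), (12, 2), (15, 2), (15, 7), (16, 2), (16, 7), (19, 2), (20, 2), (23, 2), (23, 7), (24, 2), (24, 7), (27, 2), (28, 2), (31, 2), (31, 7)]

Answer: 24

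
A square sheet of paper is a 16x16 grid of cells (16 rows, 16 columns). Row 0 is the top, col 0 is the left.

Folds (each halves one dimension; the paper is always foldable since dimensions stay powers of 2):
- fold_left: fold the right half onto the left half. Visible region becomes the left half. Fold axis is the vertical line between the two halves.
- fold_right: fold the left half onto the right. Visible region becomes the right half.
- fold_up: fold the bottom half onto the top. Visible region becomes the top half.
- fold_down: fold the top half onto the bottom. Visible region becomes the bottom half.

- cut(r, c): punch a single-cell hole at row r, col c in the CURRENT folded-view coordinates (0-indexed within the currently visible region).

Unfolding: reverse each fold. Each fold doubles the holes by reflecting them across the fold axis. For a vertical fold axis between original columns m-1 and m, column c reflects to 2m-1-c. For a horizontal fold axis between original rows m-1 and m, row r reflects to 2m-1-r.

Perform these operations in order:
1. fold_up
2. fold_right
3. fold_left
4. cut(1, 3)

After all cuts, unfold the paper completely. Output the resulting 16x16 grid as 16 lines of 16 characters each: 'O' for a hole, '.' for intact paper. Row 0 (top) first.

Op 1 fold_up: fold axis h@8; visible region now rows[0,8) x cols[0,16) = 8x16
Op 2 fold_right: fold axis v@8; visible region now rows[0,8) x cols[8,16) = 8x8
Op 3 fold_left: fold axis v@12; visible region now rows[0,8) x cols[8,12) = 8x4
Op 4 cut(1, 3): punch at orig (1,11); cuts so far [(1, 11)]; region rows[0,8) x cols[8,12) = 8x4
Unfold 1 (reflect across v@12): 2 holes -> [(1, 11), (1, 12)]
Unfold 2 (reflect across v@8): 4 holes -> [(1, 3), (1, 4), (1, 11), (1, 12)]
Unfold 3 (reflect across h@8): 8 holes -> [(1, 3), (1, 4), (1, 11), (1, 12), (14, 3), (14, 4), (14, 11), (14, 12)]

Answer: ................
...OO......OO...
................
................
................
................
................
................
................
................
................
................
................
................
...OO......OO...
................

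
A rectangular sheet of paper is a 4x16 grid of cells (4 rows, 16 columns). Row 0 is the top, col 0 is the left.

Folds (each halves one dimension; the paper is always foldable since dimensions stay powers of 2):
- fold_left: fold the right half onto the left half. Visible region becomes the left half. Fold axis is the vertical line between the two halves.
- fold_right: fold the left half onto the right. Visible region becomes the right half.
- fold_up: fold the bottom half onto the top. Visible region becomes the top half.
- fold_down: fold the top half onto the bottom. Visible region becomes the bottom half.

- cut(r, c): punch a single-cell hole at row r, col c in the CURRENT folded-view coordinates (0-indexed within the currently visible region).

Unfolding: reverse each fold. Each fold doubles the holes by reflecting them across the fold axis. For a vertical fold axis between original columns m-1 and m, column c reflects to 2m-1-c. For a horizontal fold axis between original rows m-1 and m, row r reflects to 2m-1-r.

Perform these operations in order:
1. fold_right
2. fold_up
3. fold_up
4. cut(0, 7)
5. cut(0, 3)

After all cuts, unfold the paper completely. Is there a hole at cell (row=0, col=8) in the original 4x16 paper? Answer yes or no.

Op 1 fold_right: fold axis v@8; visible region now rows[0,4) x cols[8,16) = 4x8
Op 2 fold_up: fold axis h@2; visible region now rows[0,2) x cols[8,16) = 2x8
Op 3 fold_up: fold axis h@1; visible region now rows[0,1) x cols[8,16) = 1x8
Op 4 cut(0, 7): punch at orig (0,15); cuts so far [(0, 15)]; region rows[0,1) x cols[8,16) = 1x8
Op 5 cut(0, 3): punch at orig (0,11); cuts so far [(0, 11), (0, 15)]; region rows[0,1) x cols[8,16) = 1x8
Unfold 1 (reflect across h@1): 4 holes -> [(0, 11), (0, 15), (1, 11), (1, 15)]
Unfold 2 (reflect across h@2): 8 holes -> [(0, 11), (0, 15), (1, 11), (1, 15), (2, 11), (2, 15), (3, 11), (3, 15)]
Unfold 3 (reflect across v@8): 16 holes -> [(0, 0), (0, 4), (0, 11), (0, 15), (1, 0), (1, 4), (1, 11), (1, 15), (2, 0), (2, 4), (2, 11), (2, 15), (3, 0), (3, 4), (3, 11), (3, 15)]
Holes: [(0, 0), (0, 4), (0, 11), (0, 15), (1, 0), (1, 4), (1, 11), (1, 15), (2, 0), (2, 4), (2, 11), (2, 15), (3, 0), (3, 4), (3, 11), (3, 15)]

Answer: no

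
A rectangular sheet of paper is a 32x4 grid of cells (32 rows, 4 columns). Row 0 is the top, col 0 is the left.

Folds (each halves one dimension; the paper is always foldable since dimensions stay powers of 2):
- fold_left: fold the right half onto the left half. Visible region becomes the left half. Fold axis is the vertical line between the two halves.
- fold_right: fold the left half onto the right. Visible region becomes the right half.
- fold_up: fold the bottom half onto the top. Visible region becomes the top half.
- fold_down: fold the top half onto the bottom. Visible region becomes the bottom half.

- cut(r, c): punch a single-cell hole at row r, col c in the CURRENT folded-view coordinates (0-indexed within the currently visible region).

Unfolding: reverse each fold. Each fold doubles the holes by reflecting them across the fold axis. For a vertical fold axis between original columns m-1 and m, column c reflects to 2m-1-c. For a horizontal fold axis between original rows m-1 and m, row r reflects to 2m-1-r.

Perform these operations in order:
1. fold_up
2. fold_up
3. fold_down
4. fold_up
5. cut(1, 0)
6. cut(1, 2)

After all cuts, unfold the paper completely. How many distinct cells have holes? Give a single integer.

Op 1 fold_up: fold axis h@16; visible region now rows[0,16) x cols[0,4) = 16x4
Op 2 fold_up: fold axis h@8; visible region now rows[0,8) x cols[0,4) = 8x4
Op 3 fold_down: fold axis h@4; visible region now rows[4,8) x cols[0,4) = 4x4
Op 4 fold_up: fold axis h@6; visible region now rows[4,6) x cols[0,4) = 2x4
Op 5 cut(1, 0): punch at orig (5,0); cuts so far [(5, 0)]; region rows[4,6) x cols[0,4) = 2x4
Op 6 cut(1, 2): punch at orig (5,2); cuts so far [(5, 0), (5, 2)]; region rows[4,6) x cols[0,4) = 2x4
Unfold 1 (reflect across h@6): 4 holes -> [(5, 0), (5, 2), (6, 0), (6, 2)]
Unfold 2 (reflect across h@4): 8 holes -> [(1, 0), (1, 2), (2, 0), (2, 2), (5, 0), (5, 2), (6, 0), (6, 2)]
Unfold 3 (reflect across h@8): 16 holes -> [(1, 0), (1, 2), (2, 0), (2, 2), (5, 0), (5, 2), (6, 0), (6, 2), (9, 0), (9, 2), (10, 0), (10, 2), (13, 0), (13, 2), (14, 0), (14, 2)]
Unfold 4 (reflect across h@16): 32 holes -> [(1, 0), (1, 2), (2, 0), (2, 2), (5, 0), (5, 2), (6, 0), (6, 2), (9, 0), (9, 2), (10, 0), (10, 2), (13, 0), (13, 2), (14, 0), (14, 2), (17, 0), (17, 2), (18, 0), (18, 2), (21, 0), (21, 2), (22, 0), (22, 2), (25, 0), (25, 2), (26, 0), (26, 2), (29, 0), (29, 2), (30, 0), (30, 2)]

Answer: 32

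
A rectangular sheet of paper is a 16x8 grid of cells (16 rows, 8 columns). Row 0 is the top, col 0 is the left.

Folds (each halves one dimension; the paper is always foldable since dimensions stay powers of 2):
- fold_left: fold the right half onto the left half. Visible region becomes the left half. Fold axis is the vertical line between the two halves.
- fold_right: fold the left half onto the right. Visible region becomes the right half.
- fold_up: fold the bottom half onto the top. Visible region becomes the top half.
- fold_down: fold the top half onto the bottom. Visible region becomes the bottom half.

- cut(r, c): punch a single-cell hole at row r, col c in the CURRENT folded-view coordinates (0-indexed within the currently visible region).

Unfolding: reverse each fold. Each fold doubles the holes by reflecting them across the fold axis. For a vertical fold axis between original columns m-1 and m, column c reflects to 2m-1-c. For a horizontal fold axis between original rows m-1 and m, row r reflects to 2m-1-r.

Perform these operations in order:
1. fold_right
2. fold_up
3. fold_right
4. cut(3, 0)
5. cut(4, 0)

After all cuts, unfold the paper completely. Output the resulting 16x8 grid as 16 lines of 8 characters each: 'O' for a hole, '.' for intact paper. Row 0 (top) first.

Answer: ........
........
........
.OO..OO.
.OO..OO.
........
........
........
........
........
........
.OO..OO.
.OO..OO.
........
........
........

Derivation:
Op 1 fold_right: fold axis v@4; visible region now rows[0,16) x cols[4,8) = 16x4
Op 2 fold_up: fold axis h@8; visible region now rows[0,8) x cols[4,8) = 8x4
Op 3 fold_right: fold axis v@6; visible region now rows[0,8) x cols[6,8) = 8x2
Op 4 cut(3, 0): punch at orig (3,6); cuts so far [(3, 6)]; region rows[0,8) x cols[6,8) = 8x2
Op 5 cut(4, 0): punch at orig (4,6); cuts so far [(3, 6), (4, 6)]; region rows[0,8) x cols[6,8) = 8x2
Unfold 1 (reflect across v@6): 4 holes -> [(3, 5), (3, 6), (4, 5), (4, 6)]
Unfold 2 (reflect across h@8): 8 holes -> [(3, 5), (3, 6), (4, 5), (4, 6), (11, 5), (11, 6), (12, 5), (12, 6)]
Unfold 3 (reflect across v@4): 16 holes -> [(3, 1), (3, 2), (3, 5), (3, 6), (4, 1), (4, 2), (4, 5), (4, 6), (11, 1), (11, 2), (11, 5), (11, 6), (12, 1), (12, 2), (12, 5), (12, 6)]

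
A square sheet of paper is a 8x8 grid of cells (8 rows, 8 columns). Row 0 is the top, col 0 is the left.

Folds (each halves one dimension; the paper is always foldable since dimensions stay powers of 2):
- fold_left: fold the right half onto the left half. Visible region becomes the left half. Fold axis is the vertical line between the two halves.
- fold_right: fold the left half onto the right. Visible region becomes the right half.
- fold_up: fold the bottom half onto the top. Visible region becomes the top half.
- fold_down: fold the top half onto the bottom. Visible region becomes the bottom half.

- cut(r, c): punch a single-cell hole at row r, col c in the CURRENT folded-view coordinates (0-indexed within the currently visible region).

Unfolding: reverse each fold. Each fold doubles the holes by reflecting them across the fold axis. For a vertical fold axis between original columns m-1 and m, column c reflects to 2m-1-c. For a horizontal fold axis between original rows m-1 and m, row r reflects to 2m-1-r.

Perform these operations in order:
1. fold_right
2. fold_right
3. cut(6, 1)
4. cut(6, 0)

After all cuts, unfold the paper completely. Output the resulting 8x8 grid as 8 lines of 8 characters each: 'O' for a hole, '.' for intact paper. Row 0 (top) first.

Op 1 fold_right: fold axis v@4; visible region now rows[0,8) x cols[4,8) = 8x4
Op 2 fold_right: fold axis v@6; visible region now rows[0,8) x cols[6,8) = 8x2
Op 3 cut(6, 1): punch at orig (6,7); cuts so far [(6, 7)]; region rows[0,8) x cols[6,8) = 8x2
Op 4 cut(6, 0): punch at orig (6,6); cuts so far [(6, 6), (6, 7)]; region rows[0,8) x cols[6,8) = 8x2
Unfold 1 (reflect across v@6): 4 holes -> [(6, 4), (6, 5), (6, 6), (6, 7)]
Unfold 2 (reflect across v@4): 8 holes -> [(6, 0), (6, 1), (6, 2), (6, 3), (6, 4), (6, 5), (6, 6), (6, 7)]

Answer: ........
........
........
........
........
........
OOOOOOOO
........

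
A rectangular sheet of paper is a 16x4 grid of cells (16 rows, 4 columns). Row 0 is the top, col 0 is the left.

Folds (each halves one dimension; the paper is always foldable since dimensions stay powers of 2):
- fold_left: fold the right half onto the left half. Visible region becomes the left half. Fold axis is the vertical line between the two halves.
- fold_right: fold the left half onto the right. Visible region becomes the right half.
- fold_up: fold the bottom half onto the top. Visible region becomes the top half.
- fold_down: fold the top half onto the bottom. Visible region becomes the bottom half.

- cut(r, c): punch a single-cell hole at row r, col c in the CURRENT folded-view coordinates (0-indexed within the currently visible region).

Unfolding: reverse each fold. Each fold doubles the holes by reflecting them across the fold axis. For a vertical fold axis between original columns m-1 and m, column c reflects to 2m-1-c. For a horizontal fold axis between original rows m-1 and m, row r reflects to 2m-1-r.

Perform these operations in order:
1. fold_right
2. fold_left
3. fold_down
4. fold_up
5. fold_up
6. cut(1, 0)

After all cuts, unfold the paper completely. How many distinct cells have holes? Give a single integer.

Op 1 fold_right: fold axis v@2; visible region now rows[0,16) x cols[2,4) = 16x2
Op 2 fold_left: fold axis v@3; visible region now rows[0,16) x cols[2,3) = 16x1
Op 3 fold_down: fold axis h@8; visible region now rows[8,16) x cols[2,3) = 8x1
Op 4 fold_up: fold axis h@12; visible region now rows[8,12) x cols[2,3) = 4x1
Op 5 fold_up: fold axis h@10; visible region now rows[8,10) x cols[2,3) = 2x1
Op 6 cut(1, 0): punch at orig (9,2); cuts so far [(9, 2)]; region rows[8,10) x cols[2,3) = 2x1
Unfold 1 (reflect across h@10): 2 holes -> [(9, 2), (10, 2)]
Unfold 2 (reflect across h@12): 4 holes -> [(9, 2), (10, 2), (13, 2), (14, 2)]
Unfold 3 (reflect across h@8): 8 holes -> [(1, 2), (2, 2), (5, 2), (6, 2), (9, 2), (10, 2), (13, 2), (14, 2)]
Unfold 4 (reflect across v@3): 16 holes -> [(1, 2), (1, 3), (2, 2), (2, 3), (5, 2), (5, 3), (6, 2), (6, 3), (9, 2), (9, 3), (10, 2), (10, 3), (13, 2), (13, 3), (14, 2), (14, 3)]
Unfold 5 (reflect across v@2): 32 holes -> [(1, 0), (1, 1), (1, 2), (1, 3), (2, 0), (2, 1), (2, 2), (2, 3), (5, 0), (5, 1), (5, 2), (5, 3), (6, 0), (6, 1), (6, 2), (6, 3), (9, 0), (9, 1), (9, 2), (9, 3), (10, 0), (10, 1), (10, 2), (10, 3), (13, 0), (13, 1), (13, 2), (13, 3), (14, 0), (14, 1), (14, 2), (14, 3)]

Answer: 32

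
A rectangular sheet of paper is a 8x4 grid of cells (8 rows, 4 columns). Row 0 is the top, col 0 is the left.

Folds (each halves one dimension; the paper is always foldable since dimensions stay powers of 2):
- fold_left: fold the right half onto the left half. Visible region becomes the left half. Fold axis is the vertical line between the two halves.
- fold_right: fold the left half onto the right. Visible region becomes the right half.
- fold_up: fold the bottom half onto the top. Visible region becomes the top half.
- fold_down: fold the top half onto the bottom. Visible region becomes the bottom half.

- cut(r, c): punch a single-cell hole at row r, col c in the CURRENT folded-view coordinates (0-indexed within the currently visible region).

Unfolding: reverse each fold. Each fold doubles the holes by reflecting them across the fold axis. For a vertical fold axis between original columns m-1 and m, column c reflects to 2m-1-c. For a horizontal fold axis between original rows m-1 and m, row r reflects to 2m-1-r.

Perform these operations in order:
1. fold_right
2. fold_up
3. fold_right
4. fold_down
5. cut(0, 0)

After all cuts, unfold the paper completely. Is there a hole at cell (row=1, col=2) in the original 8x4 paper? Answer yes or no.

Answer: yes

Derivation:
Op 1 fold_right: fold axis v@2; visible region now rows[0,8) x cols[2,4) = 8x2
Op 2 fold_up: fold axis h@4; visible region now rows[0,4) x cols[2,4) = 4x2
Op 3 fold_right: fold axis v@3; visible region now rows[0,4) x cols[3,4) = 4x1
Op 4 fold_down: fold axis h@2; visible region now rows[2,4) x cols[3,4) = 2x1
Op 5 cut(0, 0): punch at orig (2,3); cuts so far [(2, 3)]; region rows[2,4) x cols[3,4) = 2x1
Unfold 1 (reflect across h@2): 2 holes -> [(1, 3), (2, 3)]
Unfold 2 (reflect across v@3): 4 holes -> [(1, 2), (1, 3), (2, 2), (2, 3)]
Unfold 3 (reflect across h@4): 8 holes -> [(1, 2), (1, 3), (2, 2), (2, 3), (5, 2), (5, 3), (6, 2), (6, 3)]
Unfold 4 (reflect across v@2): 16 holes -> [(1, 0), (1, 1), (1, 2), (1, 3), (2, 0), (2, 1), (2, 2), (2, 3), (5, 0), (5, 1), (5, 2), (5, 3), (6, 0), (6, 1), (6, 2), (6, 3)]
Holes: [(1, 0), (1, 1), (1, 2), (1, 3), (2, 0), (2, 1), (2, 2), (2, 3), (5, 0), (5, 1), (5, 2), (5, 3), (6, 0), (6, 1), (6, 2), (6, 3)]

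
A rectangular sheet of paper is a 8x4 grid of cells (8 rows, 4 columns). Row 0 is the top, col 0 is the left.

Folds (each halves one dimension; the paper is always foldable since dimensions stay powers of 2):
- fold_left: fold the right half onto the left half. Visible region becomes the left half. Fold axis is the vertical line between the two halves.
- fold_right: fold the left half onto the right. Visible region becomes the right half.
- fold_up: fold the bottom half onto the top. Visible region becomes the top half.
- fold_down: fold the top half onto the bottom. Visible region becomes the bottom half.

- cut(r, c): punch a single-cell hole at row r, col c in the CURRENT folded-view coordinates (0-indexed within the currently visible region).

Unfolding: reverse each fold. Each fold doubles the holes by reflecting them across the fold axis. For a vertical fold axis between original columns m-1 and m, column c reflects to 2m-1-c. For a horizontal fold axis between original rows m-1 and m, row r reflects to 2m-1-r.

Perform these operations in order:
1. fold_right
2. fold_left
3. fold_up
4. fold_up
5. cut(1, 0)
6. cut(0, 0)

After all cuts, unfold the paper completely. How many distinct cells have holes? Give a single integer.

Op 1 fold_right: fold axis v@2; visible region now rows[0,8) x cols[2,4) = 8x2
Op 2 fold_left: fold axis v@3; visible region now rows[0,8) x cols[2,3) = 8x1
Op 3 fold_up: fold axis h@4; visible region now rows[0,4) x cols[2,3) = 4x1
Op 4 fold_up: fold axis h@2; visible region now rows[0,2) x cols[2,3) = 2x1
Op 5 cut(1, 0): punch at orig (1,2); cuts so far [(1, 2)]; region rows[0,2) x cols[2,3) = 2x1
Op 6 cut(0, 0): punch at orig (0,2); cuts so far [(0, 2), (1, 2)]; region rows[0,2) x cols[2,3) = 2x1
Unfold 1 (reflect across h@2): 4 holes -> [(0, 2), (1, 2), (2, 2), (3, 2)]
Unfold 2 (reflect across h@4): 8 holes -> [(0, 2), (1, 2), (2, 2), (3, 2), (4, 2), (5, 2), (6, 2), (7, 2)]
Unfold 3 (reflect across v@3): 16 holes -> [(0, 2), (0, 3), (1, 2), (1, 3), (2, 2), (2, 3), (3, 2), (3, 3), (4, 2), (4, 3), (5, 2), (5, 3), (6, 2), (6, 3), (7, 2), (7, 3)]
Unfold 4 (reflect across v@2): 32 holes -> [(0, 0), (0, 1), (0, 2), (0, 3), (1, 0), (1, 1), (1, 2), (1, 3), (2, 0), (2, 1), (2, 2), (2, 3), (3, 0), (3, 1), (3, 2), (3, 3), (4, 0), (4, 1), (4, 2), (4, 3), (5, 0), (5, 1), (5, 2), (5, 3), (6, 0), (6, 1), (6, 2), (6, 3), (7, 0), (7, 1), (7, 2), (7, 3)]

Answer: 32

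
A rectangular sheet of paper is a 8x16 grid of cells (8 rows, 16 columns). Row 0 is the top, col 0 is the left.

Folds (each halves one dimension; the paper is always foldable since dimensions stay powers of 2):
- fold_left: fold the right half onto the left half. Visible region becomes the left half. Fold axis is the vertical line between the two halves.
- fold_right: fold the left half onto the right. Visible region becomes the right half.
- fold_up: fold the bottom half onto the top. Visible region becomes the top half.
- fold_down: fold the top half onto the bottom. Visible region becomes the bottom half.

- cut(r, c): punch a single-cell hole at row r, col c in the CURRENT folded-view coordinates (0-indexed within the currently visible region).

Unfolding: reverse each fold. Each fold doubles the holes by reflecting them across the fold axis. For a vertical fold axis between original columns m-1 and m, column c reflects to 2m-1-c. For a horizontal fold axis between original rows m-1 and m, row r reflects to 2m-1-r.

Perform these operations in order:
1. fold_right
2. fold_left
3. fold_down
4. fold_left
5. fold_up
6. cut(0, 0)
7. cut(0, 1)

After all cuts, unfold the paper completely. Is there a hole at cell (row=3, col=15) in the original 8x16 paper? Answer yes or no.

Op 1 fold_right: fold axis v@8; visible region now rows[0,8) x cols[8,16) = 8x8
Op 2 fold_left: fold axis v@12; visible region now rows[0,8) x cols[8,12) = 8x4
Op 3 fold_down: fold axis h@4; visible region now rows[4,8) x cols[8,12) = 4x4
Op 4 fold_left: fold axis v@10; visible region now rows[4,8) x cols[8,10) = 4x2
Op 5 fold_up: fold axis h@6; visible region now rows[4,6) x cols[8,10) = 2x2
Op 6 cut(0, 0): punch at orig (4,8); cuts so far [(4, 8)]; region rows[4,6) x cols[8,10) = 2x2
Op 7 cut(0, 1): punch at orig (4,9); cuts so far [(4, 8), (4, 9)]; region rows[4,6) x cols[8,10) = 2x2
Unfold 1 (reflect across h@6): 4 holes -> [(4, 8), (4, 9), (7, 8), (7, 9)]
Unfold 2 (reflect across v@10): 8 holes -> [(4, 8), (4, 9), (4, 10), (4, 11), (7, 8), (7, 9), (7, 10), (7, 11)]
Unfold 3 (reflect across h@4): 16 holes -> [(0, 8), (0, 9), (0, 10), (0, 11), (3, 8), (3, 9), (3, 10), (3, 11), (4, 8), (4, 9), (4, 10), (4, 11), (7, 8), (7, 9), (7, 10), (7, 11)]
Unfold 4 (reflect across v@12): 32 holes -> [(0, 8), (0, 9), (0, 10), (0, 11), (0, 12), (0, 13), (0, 14), (0, 15), (3, 8), (3, 9), (3, 10), (3, 11), (3, 12), (3, 13), (3, 14), (3, 15), (4, 8), (4, 9), (4, 10), (4, 11), (4, 12), (4, 13), (4, 14), (4, 15), (7, 8), (7, 9), (7, 10), (7, 11), (7, 12), (7, 13), (7, 14), (7, 15)]
Unfold 5 (reflect across v@8): 64 holes -> [(0, 0), (0, 1), (0, 2), (0, 3), (0, 4), (0, 5), (0, 6), (0, 7), (0, 8), (0, 9), (0, 10), (0, 11), (0, 12), (0, 13), (0, 14), (0, 15), (3, 0), (3, 1), (3, 2), (3, 3), (3, 4), (3, 5), (3, 6), (3, 7), (3, 8), (3, 9), (3, 10), (3, 11), (3, 12), (3, 13), (3, 14), (3, 15), (4, 0), (4, 1), (4, 2), (4, 3), (4, 4), (4, 5), (4, 6), (4, 7), (4, 8), (4, 9), (4, 10), (4, 11), (4, 12), (4, 13), (4, 14), (4, 15), (7, 0), (7, 1), (7, 2), (7, 3), (7, 4), (7, 5), (7, 6), (7, 7), (7, 8), (7, 9), (7, 10), (7, 11), (7, 12), (7, 13), (7, 14), (7, 15)]
Holes: [(0, 0), (0, 1), (0, 2), (0, 3), (0, 4), (0, 5), (0, 6), (0, 7), (0, 8), (0, 9), (0, 10), (0, 11), (0, 12), (0, 13), (0, 14), (0, 15), (3, 0), (3, 1), (3, 2), (3, 3), (3, 4), (3, 5), (3, 6), (3, 7), (3, 8), (3, 9), (3, 10), (3, 11), (3, 12), (3, 13), (3, 14), (3, 15), (4, 0), (4, 1), (4, 2), (4, 3), (4, 4), (4, 5), (4, 6), (4, 7), (4, 8), (4, 9), (4, 10), (4, 11), (4, 12), (4, 13), (4, 14), (4, 15), (7, 0), (7, 1), (7, 2), (7, 3), (7, 4), (7, 5), (7, 6), (7, 7), (7, 8), (7, 9), (7, 10), (7, 11), (7, 12), (7, 13), (7, 14), (7, 15)]

Answer: yes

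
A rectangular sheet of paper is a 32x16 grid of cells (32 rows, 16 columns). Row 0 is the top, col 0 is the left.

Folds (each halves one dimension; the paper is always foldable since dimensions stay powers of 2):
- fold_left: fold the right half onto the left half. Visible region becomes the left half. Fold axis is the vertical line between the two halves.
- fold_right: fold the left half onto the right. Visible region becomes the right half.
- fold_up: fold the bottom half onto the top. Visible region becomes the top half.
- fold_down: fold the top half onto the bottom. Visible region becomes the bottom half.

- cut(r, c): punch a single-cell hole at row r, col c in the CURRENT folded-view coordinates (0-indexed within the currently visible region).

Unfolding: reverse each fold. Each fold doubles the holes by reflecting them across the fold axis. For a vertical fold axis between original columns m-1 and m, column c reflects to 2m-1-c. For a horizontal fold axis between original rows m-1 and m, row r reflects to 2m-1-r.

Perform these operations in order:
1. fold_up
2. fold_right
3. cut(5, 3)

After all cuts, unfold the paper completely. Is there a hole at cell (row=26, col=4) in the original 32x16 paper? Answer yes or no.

Answer: yes

Derivation:
Op 1 fold_up: fold axis h@16; visible region now rows[0,16) x cols[0,16) = 16x16
Op 2 fold_right: fold axis v@8; visible region now rows[0,16) x cols[8,16) = 16x8
Op 3 cut(5, 3): punch at orig (5,11); cuts so far [(5, 11)]; region rows[0,16) x cols[8,16) = 16x8
Unfold 1 (reflect across v@8): 2 holes -> [(5, 4), (5, 11)]
Unfold 2 (reflect across h@16): 4 holes -> [(5, 4), (5, 11), (26, 4), (26, 11)]
Holes: [(5, 4), (5, 11), (26, 4), (26, 11)]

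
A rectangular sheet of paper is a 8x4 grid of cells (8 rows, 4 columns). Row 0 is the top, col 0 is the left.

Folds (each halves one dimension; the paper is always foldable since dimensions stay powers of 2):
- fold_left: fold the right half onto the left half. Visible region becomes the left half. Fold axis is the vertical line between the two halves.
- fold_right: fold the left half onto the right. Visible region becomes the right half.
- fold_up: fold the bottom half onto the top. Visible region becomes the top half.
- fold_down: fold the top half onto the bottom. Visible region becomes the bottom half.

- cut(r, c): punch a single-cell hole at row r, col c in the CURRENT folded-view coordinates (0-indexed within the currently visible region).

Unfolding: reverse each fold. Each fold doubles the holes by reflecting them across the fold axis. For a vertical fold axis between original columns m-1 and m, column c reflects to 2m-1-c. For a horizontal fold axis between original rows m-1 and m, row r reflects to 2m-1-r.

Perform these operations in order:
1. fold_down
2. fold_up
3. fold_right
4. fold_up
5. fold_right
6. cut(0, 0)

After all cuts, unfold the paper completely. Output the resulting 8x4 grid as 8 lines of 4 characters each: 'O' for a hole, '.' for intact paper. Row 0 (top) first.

Op 1 fold_down: fold axis h@4; visible region now rows[4,8) x cols[0,4) = 4x4
Op 2 fold_up: fold axis h@6; visible region now rows[4,6) x cols[0,4) = 2x4
Op 3 fold_right: fold axis v@2; visible region now rows[4,6) x cols[2,4) = 2x2
Op 4 fold_up: fold axis h@5; visible region now rows[4,5) x cols[2,4) = 1x2
Op 5 fold_right: fold axis v@3; visible region now rows[4,5) x cols[3,4) = 1x1
Op 6 cut(0, 0): punch at orig (4,3); cuts so far [(4, 3)]; region rows[4,5) x cols[3,4) = 1x1
Unfold 1 (reflect across v@3): 2 holes -> [(4, 2), (4, 3)]
Unfold 2 (reflect across h@5): 4 holes -> [(4, 2), (4, 3), (5, 2), (5, 3)]
Unfold 3 (reflect across v@2): 8 holes -> [(4, 0), (4, 1), (4, 2), (4, 3), (5, 0), (5, 1), (5, 2), (5, 3)]
Unfold 4 (reflect across h@6): 16 holes -> [(4, 0), (4, 1), (4, 2), (4, 3), (5, 0), (5, 1), (5, 2), (5, 3), (6, 0), (6, 1), (6, 2), (6, 3), (7, 0), (7, 1), (7, 2), (7, 3)]
Unfold 5 (reflect across h@4): 32 holes -> [(0, 0), (0, 1), (0, 2), (0, 3), (1, 0), (1, 1), (1, 2), (1, 3), (2, 0), (2, 1), (2, 2), (2, 3), (3, 0), (3, 1), (3, 2), (3, 3), (4, 0), (4, 1), (4, 2), (4, 3), (5, 0), (5, 1), (5, 2), (5, 3), (6, 0), (6, 1), (6, 2), (6, 3), (7, 0), (7, 1), (7, 2), (7, 3)]

Answer: OOOO
OOOO
OOOO
OOOO
OOOO
OOOO
OOOO
OOOO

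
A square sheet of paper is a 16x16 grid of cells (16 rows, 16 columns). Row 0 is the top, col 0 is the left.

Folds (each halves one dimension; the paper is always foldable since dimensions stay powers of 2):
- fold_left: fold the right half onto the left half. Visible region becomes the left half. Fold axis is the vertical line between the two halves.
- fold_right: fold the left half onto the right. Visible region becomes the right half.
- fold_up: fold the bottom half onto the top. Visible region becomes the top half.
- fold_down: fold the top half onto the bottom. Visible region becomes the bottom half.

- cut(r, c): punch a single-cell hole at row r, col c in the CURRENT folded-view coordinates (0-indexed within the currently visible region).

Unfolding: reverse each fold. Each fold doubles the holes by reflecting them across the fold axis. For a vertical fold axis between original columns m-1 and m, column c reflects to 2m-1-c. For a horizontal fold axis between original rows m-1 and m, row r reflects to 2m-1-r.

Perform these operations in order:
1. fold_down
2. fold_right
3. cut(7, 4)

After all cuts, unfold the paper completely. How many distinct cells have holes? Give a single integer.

Answer: 4

Derivation:
Op 1 fold_down: fold axis h@8; visible region now rows[8,16) x cols[0,16) = 8x16
Op 2 fold_right: fold axis v@8; visible region now rows[8,16) x cols[8,16) = 8x8
Op 3 cut(7, 4): punch at orig (15,12); cuts so far [(15, 12)]; region rows[8,16) x cols[8,16) = 8x8
Unfold 1 (reflect across v@8): 2 holes -> [(15, 3), (15, 12)]
Unfold 2 (reflect across h@8): 4 holes -> [(0, 3), (0, 12), (15, 3), (15, 12)]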